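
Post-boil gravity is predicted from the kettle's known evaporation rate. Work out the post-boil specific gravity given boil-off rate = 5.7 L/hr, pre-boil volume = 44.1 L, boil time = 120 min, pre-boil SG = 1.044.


V_post = V_pre − rate·(t/60);  SG_post = 1 + (SG_pre−1)·V_pre/V_post
V_post = 44.1 − 5.7·(120/60) = 32.7000
SG_post = 1 + (1.044 − 1)·44.1/32.7000

1.0593


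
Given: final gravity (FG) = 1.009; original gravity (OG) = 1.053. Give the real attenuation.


AA = (OG−FG)/(OG−1)·100;  RA = AA·0.8192
AA = (1.053 − 1.009)/(1.053 − 1)·100 = 83.0189
RA = 83.0189·0.8192

68.0091 %


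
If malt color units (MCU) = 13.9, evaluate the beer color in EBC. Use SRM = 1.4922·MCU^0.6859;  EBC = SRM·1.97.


SRM = 1.4922·13.9^0.6859 = 9.0745
EBC = 9.0745·1.97

17.8767 EBC


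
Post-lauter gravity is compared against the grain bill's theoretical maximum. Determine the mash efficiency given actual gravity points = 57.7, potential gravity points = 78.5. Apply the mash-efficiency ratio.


efficiency = actual / potential × 100
efficiency = 57.7 / 78.5 × 100

73.5032 %


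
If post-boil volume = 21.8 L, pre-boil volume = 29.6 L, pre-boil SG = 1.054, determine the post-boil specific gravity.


SG_post = 1 + (SG_pre − 1)·V_pre/V_post
pts_pre = (1.054 − 1)·1000 = 54.0000
pts_post = 54.0000·29.6/21.8 = 73.3211
SG_post = 1 + 73.3211/1000

1.0733


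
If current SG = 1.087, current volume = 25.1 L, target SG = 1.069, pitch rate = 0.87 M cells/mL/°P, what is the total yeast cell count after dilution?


V_w = V·((SG_c−1)/(SG_t−1)−1);  °P = 259 − 259/SG_t;  cells = rate·(V+V_w)·°P
V_w = 25.1·((1.087−1)/(1.069−1)−1) = 6.5478
V_final = 25.1 + 6.5478 = 31.6478
°P = 259 − 259/1.069 = 16.7175
cells = 0.87·31.6478·16.7175

460.2929 billion cells


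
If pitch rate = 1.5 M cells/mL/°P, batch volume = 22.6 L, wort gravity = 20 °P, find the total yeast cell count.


cells (billions) = rate · V_L · °P
cells = 1.5 · 22.6 · 20

678.0000 billion cells


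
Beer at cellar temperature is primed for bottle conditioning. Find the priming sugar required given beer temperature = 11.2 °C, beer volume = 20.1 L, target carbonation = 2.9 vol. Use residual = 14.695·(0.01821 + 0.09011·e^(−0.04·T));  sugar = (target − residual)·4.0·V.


residual = 14.695·(0.01821 + 0.09011·e^(−0.04·11.2)) = 1.1136
sugar = (2.9 − 1.1136)·4.0·20.1

143.6256 g


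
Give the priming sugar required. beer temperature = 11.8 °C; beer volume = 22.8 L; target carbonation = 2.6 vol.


residual = 14.695·(0.01821 + 0.09011·e^(−0.04·T));  sugar = (target − residual)·4.0·V
residual = 14.695·(0.01821 + 0.09011·e^(−0.04·11.8)) = 1.0935
sugar = (2.6 − 1.0935)·4.0·22.8

137.3883 g


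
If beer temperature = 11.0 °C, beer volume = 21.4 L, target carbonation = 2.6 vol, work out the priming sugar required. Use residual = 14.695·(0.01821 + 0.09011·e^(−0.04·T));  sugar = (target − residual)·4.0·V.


residual = 14.695·(0.01821 + 0.09011·e^(−0.04·11.0)) = 1.1204
sugar = (2.6 − 1.1204)·4.0·21.4

126.6531 g


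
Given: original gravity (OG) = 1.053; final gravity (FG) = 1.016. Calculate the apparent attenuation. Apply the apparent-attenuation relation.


AA = (OG − FG)/(OG − 1) · 100
AA = (1.053 − 1.016)/(1.053 − 1) · 100

69.8113 %


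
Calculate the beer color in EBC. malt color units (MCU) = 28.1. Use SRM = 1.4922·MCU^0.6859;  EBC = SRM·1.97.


SRM = 1.4922·28.1^0.6859 = 14.7060
EBC = 14.7060·1.97

28.9708 EBC


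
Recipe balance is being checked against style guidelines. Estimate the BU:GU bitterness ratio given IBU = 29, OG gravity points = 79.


BU:GU = IBU / OG_points
BU:GU = 29 / 79

0.3671


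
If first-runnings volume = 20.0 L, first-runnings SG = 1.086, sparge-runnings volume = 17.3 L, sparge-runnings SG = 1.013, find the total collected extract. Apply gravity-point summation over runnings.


total = Σ (SG_i − 1)·1000·V_i
first = (1.086 − 1)·1000·20.0 = 1720.0000
sparge = (1.013 − 1)·1000·17.3 = 224.9000
total = 1720.0000 + 224.9000

1944.9000 gravity·L


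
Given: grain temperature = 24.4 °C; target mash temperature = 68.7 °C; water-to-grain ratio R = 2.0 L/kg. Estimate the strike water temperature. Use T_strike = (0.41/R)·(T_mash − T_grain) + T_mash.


T_strike = (0.41/2.0)·(68.7 − 24.4) + 68.7

77.7815 °C


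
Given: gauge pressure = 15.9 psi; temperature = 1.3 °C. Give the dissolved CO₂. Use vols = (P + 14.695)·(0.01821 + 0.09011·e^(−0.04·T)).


vols = (15.9 + 14.695)·(0.01821 + 0.09011·e^(−0.04·1.3))

3.1744 volumes


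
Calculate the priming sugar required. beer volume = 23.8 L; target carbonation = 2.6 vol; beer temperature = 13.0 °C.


residual = 14.695·(0.01821 + 0.09011·e^(−0.04·T));  sugar = (target − residual)·4.0·V
residual = 14.695·(0.01821 + 0.09011·e^(−0.04·13.0)) = 1.0548
sugar = (2.6 − 1.0548)·4.0·23.8

147.0992 g


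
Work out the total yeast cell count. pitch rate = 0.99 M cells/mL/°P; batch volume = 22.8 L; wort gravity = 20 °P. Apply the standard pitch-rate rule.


cells (billions) = rate · V_L · °P
cells = 0.99 · 22.8 · 20

451.4400 billion cells


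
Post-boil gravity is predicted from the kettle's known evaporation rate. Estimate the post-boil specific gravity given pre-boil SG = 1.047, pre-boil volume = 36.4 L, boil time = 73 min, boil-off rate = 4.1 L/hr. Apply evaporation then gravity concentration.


V_post = V_pre − rate·(t/60);  SG_post = 1 + (SG_pre−1)·V_pre/V_post
V_post = 36.4 − 4.1·(73/60) = 31.4117
SG_post = 1 + (1.047 − 1)·36.4/31.4117

1.0545


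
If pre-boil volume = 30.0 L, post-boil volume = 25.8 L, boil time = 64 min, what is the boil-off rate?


rate = (V_pre − V_post) / (t_min/60)
rate = (30.0 − 25.8) / (64/60)

3.9375 L/hr


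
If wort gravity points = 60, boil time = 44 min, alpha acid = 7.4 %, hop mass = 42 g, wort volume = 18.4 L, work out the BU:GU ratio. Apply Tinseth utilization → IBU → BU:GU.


U = 1.65·0.000125^(GP/1000)·(1−e^(−0.04t))/4.15;  IBU = (α/100)·m·U·1000/V;  BU:GU = IBU/GP
U = 1.65·0.000125^(60/1000)·(1−e^(−0.04·44))/4.15 = 0.1920
IBU = (7.4/100)·42·0.1920·1000/18.4 = 32.4280
BU:GU = 32.4280/60

0.5405


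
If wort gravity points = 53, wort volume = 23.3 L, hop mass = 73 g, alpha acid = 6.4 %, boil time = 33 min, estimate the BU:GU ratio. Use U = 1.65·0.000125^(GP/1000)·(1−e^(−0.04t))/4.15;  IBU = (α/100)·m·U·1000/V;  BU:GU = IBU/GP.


U = 1.65·0.000125^(53/1000)·(1−e^(−0.04·33))/4.15 = 0.1810
IBU = (6.4/100)·73·0.1810·1000/23.3 = 36.2863
BU:GU = 36.2863/53

0.6846


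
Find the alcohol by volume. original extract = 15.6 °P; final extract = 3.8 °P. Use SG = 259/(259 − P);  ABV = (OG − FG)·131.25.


OG = 259/(259 − 15.6) = 1.0641
FG = 259/(259 − 3.8) = 1.0149
ABV = (1.0641 − 1.0149)·131.25

6.4577 % ABV


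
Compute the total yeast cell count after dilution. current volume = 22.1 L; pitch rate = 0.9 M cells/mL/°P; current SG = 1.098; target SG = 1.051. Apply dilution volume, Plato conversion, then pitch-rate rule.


V_w = V·((SG_c−1)/(SG_t−1)−1);  °P = 259 − 259/SG_t;  cells = rate·(V+V_w)·°P
V_w = 22.1·((1.098−1)/(1.051−1)−1) = 20.3667
V_final = 22.1 + 20.3667 = 42.4667
°P = 259 − 259/1.051 = 12.5680
cells = 0.9·42.4667·12.5680

480.3501 billion cells


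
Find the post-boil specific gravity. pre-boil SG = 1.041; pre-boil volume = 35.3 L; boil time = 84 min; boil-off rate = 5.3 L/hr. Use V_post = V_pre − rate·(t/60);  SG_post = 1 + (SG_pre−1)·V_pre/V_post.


V_post = 35.3 − 5.3·(84/60) = 27.8800
SG_post = 1 + (1.041 − 1)·35.3/27.8800

1.0519


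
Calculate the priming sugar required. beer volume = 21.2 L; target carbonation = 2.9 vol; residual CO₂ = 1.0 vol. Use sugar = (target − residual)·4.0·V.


sugar = (2.9 − 1.0)·4.0·21.2

161.1200 g


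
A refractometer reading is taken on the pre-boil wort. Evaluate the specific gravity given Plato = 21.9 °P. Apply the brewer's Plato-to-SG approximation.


SG = 259/(259 − P)
SG = 259/(259 − 21.9)

1.0924


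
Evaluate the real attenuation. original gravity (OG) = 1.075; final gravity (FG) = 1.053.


AA = (OG−FG)/(OG−1)·100;  RA = AA·0.8192
AA = (1.075 − 1.053)/(1.075 − 1)·100 = 29.3333
RA = 29.3333·0.8192

24.0299 %


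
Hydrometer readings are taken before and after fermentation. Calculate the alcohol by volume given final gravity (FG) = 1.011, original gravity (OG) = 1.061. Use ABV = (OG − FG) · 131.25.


ABV = (1.061 − 1.011) · 131.25

6.5625 % ABV


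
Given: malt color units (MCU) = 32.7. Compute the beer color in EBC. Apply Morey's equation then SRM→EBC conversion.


SRM = 1.4922·MCU^0.6859;  EBC = SRM·1.97
SRM = 1.4922·32.7^0.6859 = 16.3176
EBC = 16.3176·1.97

32.1456 EBC


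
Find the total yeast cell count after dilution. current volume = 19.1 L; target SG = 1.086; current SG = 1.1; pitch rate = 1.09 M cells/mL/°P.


V_w = V·((SG_c−1)/(SG_t−1)−1);  °P = 259 − 259/SG_t;  cells = rate·(V+V_w)·°P
V_w = 19.1·((1.1−1)/(1.086−1)−1) = 3.1093
V_final = 19.1 + 3.1093 = 22.2093
°P = 259 − 259/1.086 = 20.5101
cells = 1.09·22.2093·20.5101

496.5121 billion cells


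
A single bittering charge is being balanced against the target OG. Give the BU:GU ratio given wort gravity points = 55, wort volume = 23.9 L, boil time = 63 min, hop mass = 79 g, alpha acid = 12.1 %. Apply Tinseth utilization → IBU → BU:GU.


U = 1.65·0.000125^(GP/1000)·(1−e^(−0.04t))/4.15;  IBU = (α/100)·m·U·1000/V;  BU:GU = IBU/GP
U = 1.65·0.000125^(55/1000)·(1−e^(−0.04·63))/4.15 = 0.2230
IBU = (12.1/100)·79·0.2230·1000/23.9 = 89.1972
BU:GU = 89.1972/55

1.6218


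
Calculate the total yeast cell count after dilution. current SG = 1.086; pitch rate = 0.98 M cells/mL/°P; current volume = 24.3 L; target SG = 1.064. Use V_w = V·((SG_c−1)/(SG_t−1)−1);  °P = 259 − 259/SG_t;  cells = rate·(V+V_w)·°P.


V_w = 24.3·((1.086−1)/(1.064−1)−1) = 8.3531
V_final = 24.3 + 8.3531 = 32.6531
°P = 259 − 259/1.064 = 15.5789
cells = 0.98·32.6531·15.5789

498.5273 billion cells


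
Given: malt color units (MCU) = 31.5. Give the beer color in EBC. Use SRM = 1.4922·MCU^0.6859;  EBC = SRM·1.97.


SRM = 1.4922·31.5^0.6859 = 15.9044
EBC = 15.9044·1.97

31.3317 EBC


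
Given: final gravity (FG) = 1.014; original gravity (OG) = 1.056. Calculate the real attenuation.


AA = (OG−FG)/(OG−1)·100;  RA = AA·0.8192
AA = (1.056 − 1.014)/(1.056 − 1)·100 = 75.0000
RA = 75.0000·0.8192

61.4400 %


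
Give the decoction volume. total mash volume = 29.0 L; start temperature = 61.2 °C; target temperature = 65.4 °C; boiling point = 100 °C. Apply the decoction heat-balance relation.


V_dec = V_total·(T_target − T_start)/(T_boil − T_start)
V_dec = 29.0·(65.4 − 61.2)/(100 − 61.2)

3.1392 L


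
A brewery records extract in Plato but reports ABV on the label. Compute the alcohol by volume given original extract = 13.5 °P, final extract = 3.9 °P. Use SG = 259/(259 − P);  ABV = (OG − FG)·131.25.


OG = 259/(259 − 13.5) = 1.0550
FG = 259/(259 − 3.9) = 1.0153
ABV = (1.0550 − 1.0153)·131.25

5.2108 % ABV


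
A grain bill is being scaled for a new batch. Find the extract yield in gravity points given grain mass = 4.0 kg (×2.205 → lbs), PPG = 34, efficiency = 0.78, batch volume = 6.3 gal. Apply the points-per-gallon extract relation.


points = lbs × PPG × eff / vol
lbs = 4.0 × 2.205 = 8.8200
points = 8.8200 × 34 × 0.78 / 6.3

37.1280 points


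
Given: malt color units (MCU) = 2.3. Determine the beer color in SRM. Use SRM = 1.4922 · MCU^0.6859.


SRM = 1.4922 · 2.3^0.6859

2.6420 SRM


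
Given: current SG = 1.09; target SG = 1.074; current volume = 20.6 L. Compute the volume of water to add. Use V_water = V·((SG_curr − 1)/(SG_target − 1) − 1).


V_water = 20.6·((1.09 − 1)/(1.074 − 1) − 1)

4.4541 L


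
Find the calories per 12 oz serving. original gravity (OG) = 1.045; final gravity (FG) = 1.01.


ABW = (OG−FG)·131.25·0.79/FG;  °P = 259 − 259/SG (for OG→OE and FG→AE);  RE = 0.1808·OE + 0.8192·AE;  Cal = (6.9·ABW + 4·(RE−0.1))·FG·3.55
ABW = (1.045 − 1.01)·131.25·0.79/1.01 = 3.5931
OE = 259 − 259/1.045 = 11.1531 °P
AE = 259 − 259/1.01 = 2.5644 °P
RE = 0.1808·11.1531 + 0.8192·2.5644 = 4.1172 °P
Cal = (6.9·3.5931 + 4·(4.1172−0.1))·1.01·3.55

146.5086 kcal


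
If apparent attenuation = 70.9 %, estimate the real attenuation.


RA = AA · 0.8192
RA = 70.9 · 0.8192

58.0813 %


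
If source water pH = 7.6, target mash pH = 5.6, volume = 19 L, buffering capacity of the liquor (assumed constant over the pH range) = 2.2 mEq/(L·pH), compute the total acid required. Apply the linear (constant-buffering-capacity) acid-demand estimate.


acid = buffering capacity · (pH_source − pH_target) · V
acid = 2.2 · (7.6 − 5.6) · 19

83.6000 mEq


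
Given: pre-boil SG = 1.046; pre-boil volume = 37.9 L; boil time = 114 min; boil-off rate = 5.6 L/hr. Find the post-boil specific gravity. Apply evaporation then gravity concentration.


V_post = V_pre − rate·(t/60);  SG_post = 1 + (SG_pre−1)·V_pre/V_post
V_post = 37.9 − 5.6·(114/60) = 27.2600
SG_post = 1 + (1.046 − 1)·37.9/27.2600

1.0640


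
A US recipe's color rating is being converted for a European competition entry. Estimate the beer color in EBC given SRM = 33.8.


EBC = SRM · 1.97
EBC = 33.8 · 1.97

66.5860 EBC


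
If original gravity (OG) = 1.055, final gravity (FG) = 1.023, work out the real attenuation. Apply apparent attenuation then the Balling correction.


AA = (OG−FG)/(OG−1)·100;  RA = AA·0.8192
AA = (1.055 − 1.023)/(1.055 − 1)·100 = 58.1818
RA = 58.1818·0.8192

47.6625 %


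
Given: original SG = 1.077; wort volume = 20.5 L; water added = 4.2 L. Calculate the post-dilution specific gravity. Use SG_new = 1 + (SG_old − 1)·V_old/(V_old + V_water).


pts = (1.077 − 1)·1000·20.5/(20.5 + 4.2) = 63.9069
SG_new = 1 + 63.9069/1000

1.0639


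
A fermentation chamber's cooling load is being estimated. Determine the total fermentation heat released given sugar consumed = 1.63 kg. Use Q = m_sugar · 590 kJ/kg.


Q = 1.63 · 590

961.7000 kJ


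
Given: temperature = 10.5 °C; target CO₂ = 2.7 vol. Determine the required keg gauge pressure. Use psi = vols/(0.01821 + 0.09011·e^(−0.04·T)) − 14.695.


psi = 2.7/(0.01821 + 0.09011·e^(−0.04·10.5)) − 14.695

20.1813 psi


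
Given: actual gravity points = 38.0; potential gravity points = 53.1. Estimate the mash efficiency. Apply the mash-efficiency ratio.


efficiency = actual / potential × 100
efficiency = 38.0 / 53.1 × 100

71.5631 %


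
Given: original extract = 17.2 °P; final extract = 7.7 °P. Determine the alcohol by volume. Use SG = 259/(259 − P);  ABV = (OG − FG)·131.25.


OG = 259/(259 − 17.2) = 1.0711
FG = 259/(259 − 7.7) = 1.0306
ABV = (1.0711 − 1.0306)·131.25

5.3146 % ABV


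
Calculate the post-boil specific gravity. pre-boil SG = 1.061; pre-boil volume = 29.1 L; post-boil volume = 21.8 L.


SG_post = 1 + (SG_pre − 1)·V_pre/V_post
pts_pre = (1.061 − 1)·1000 = 61.0000
pts_post = 61.0000·29.1/21.8 = 81.4266
SG_post = 1 + 81.4266/1000

1.0814


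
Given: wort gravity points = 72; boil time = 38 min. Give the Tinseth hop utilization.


U = 1.65·0.000125^(GP/1000) · (1 − e^(−0.04·t))/4.15
bigness = 1.65·0.000125^(72/1000) = 0.8639
boil_factor = (1 − e^(−0.04·38))/4.15 = 0.1883
U = 0.8639 · 0.1883

0.1626


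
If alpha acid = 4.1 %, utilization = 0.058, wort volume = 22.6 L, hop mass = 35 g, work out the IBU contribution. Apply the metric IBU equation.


IBU = (α/100)·mass·U·1000 / V
IBU = (4.1/100)·35·0.058·1000 / 22.6

3.6827 IBU


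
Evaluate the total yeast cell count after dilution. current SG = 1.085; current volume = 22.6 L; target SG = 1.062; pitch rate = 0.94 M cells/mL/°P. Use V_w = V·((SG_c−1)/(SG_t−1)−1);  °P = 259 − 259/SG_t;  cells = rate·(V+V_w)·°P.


V_w = 22.6·((1.085−1)/(1.062−1)−1) = 8.3839
V_final = 22.6 + 8.3839 = 30.9839
°P = 259 − 259/1.062 = 15.1205
cells = 0.94·30.9839·15.1205

440.3829 billion cells


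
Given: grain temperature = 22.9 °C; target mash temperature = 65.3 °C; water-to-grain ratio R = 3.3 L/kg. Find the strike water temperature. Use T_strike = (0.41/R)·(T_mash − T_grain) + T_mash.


T_strike = (0.41/3.3)·(65.3 − 22.9) + 65.3

70.5679 °C


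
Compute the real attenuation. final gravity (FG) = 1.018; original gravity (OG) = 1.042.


AA = (OG−FG)/(OG−1)·100;  RA = AA·0.8192
AA = (1.042 − 1.018)/(1.042 − 1)·100 = 57.1429
RA = 57.1429·0.8192

46.8114 %


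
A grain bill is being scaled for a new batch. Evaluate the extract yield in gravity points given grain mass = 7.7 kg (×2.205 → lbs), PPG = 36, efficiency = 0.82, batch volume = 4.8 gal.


points = lbs × PPG × eff / vol
lbs = 7.7 × 2.205 = 16.9785
points = 16.9785 × 36 × 0.82 / 4.8

104.4178 points


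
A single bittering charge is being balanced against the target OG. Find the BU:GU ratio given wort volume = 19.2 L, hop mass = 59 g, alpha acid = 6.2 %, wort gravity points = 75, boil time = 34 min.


U = 1.65·0.000125^(GP/1000)·(1−e^(−0.04t))/4.15;  IBU = (α/100)·m·U·1000/V;  BU:GU = IBU/GP
U = 1.65·0.000125^(75/1000)·(1−e^(−0.04·34))/4.15 = 0.1506
IBU = (6.2/100)·59·0.1506·1000/19.2 = 28.6968
BU:GU = 28.6968/75

0.3826


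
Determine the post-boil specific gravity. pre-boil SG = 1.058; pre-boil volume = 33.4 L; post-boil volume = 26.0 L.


SG_post = 1 + (SG_pre − 1)·V_pre/V_post
pts_pre = (1.058 − 1)·1000 = 58.0000
pts_post = 58.0000·33.4/26.0 = 74.5077
SG_post = 1 + 74.5077/1000

1.0745


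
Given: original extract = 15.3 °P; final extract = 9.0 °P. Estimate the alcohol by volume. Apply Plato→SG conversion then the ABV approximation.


SG = 259/(259 − P);  ABV = (OG − FG)·131.25
OG = 259/(259 − 15.3) = 1.0628
FG = 259/(259 − 9.0) = 1.0360
ABV = (1.0628 − 1.0360)·131.25

3.5152 % ABV


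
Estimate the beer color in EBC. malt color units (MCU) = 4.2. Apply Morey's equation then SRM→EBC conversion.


SRM = 1.4922·MCU^0.6859;  EBC = SRM·1.97
SRM = 1.4922·4.2^0.6859 = 3.9931
EBC = 3.9931·1.97

7.8665 EBC


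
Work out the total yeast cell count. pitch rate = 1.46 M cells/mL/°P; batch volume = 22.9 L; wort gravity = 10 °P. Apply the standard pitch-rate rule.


cells (billions) = rate · V_L · °P
cells = 1.46 · 22.9 · 10

334.3400 billion cells


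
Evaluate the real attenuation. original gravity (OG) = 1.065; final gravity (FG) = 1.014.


AA = (OG−FG)/(OG−1)·100;  RA = AA·0.8192
AA = (1.065 − 1.014)/(1.065 − 1)·100 = 78.4615
RA = 78.4615·0.8192

64.2757 %


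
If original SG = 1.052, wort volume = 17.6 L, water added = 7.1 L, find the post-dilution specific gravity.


SG_new = 1 + (SG_old − 1)·V_old/(V_old + V_water)
pts = (1.052 − 1)·1000·17.6/(17.6 + 7.1) = 37.0526
SG_new = 1 + 37.0526/1000

1.0371


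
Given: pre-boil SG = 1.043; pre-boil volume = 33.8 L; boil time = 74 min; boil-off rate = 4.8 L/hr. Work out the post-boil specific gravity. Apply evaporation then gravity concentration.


V_post = V_pre − rate·(t/60);  SG_post = 1 + (SG_pre−1)·V_pre/V_post
V_post = 33.8 − 4.8·(74/60) = 27.8800
SG_post = 1 + (1.043 − 1)·33.8/27.8800

1.0521


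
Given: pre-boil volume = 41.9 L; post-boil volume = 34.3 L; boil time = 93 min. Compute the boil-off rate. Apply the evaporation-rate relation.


rate = (V_pre − V_post) / (t_min/60)
rate = (41.9 − 34.3) / (93/60)

4.9032 L/hr


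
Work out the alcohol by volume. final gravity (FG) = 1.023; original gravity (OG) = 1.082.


ABV = (OG − FG) · 131.25
ABV = (1.082 − 1.023) · 131.25

7.7438 % ABV


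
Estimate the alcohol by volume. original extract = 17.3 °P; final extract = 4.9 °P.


SG = 259/(259 − P);  ABV = (OG − FG)·131.25
OG = 259/(259 − 17.3) = 1.0716
FG = 259/(259 − 4.9) = 1.0193
ABV = (1.0716 − 1.0193)·131.25

6.8634 % ABV


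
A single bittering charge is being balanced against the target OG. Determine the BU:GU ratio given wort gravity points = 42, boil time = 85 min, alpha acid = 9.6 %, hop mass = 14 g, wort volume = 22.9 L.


U = 1.65·0.000125^(GP/1000)·(1−e^(−0.04t))/4.15;  IBU = (α/100)·m·U·1000/V;  BU:GU = IBU/GP
U = 1.65·0.000125^(42/1000)·(1−e^(−0.04·85))/4.15 = 0.2635
IBU = (9.6/100)·14·0.2635·1000/22.9 = 15.4642
BU:GU = 15.4642/42

0.3682


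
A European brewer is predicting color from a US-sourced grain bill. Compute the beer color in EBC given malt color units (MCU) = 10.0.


SRM = 1.4922·MCU^0.6859;  EBC = SRM·1.97
SRM = 1.4922·10.0^0.6859 = 7.2398
EBC = 7.2398·1.97

14.2624 EBC


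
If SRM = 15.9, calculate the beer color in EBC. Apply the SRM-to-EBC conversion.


EBC = SRM · 1.97
EBC = 15.9 · 1.97

31.3230 EBC


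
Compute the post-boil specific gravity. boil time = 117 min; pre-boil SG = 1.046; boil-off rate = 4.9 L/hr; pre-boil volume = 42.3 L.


V_post = V_pre − rate·(t/60);  SG_post = 1 + (SG_pre−1)·V_pre/V_post
V_post = 42.3 − 4.9·(117/60) = 32.7450
SG_post = 1 + (1.046 − 1)·42.3/32.7450

1.0594


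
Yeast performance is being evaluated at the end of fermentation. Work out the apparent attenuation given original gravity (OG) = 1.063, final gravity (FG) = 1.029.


AA = (OG − FG)/(OG − 1) · 100
AA = (1.063 − 1.029)/(1.063 − 1) · 100

53.9683 %


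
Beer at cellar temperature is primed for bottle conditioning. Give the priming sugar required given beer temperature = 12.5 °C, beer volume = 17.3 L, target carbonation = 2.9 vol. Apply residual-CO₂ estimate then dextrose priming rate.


residual = 14.695·(0.01821 + 0.09011·e^(−0.04·T));  sugar = (target − residual)·4.0·V
residual = 14.695·(0.01821 + 0.09011·e^(−0.04·12.5)) = 1.0707
sugar = (2.9 − 1.0707)·4.0·17.3

126.5845 g


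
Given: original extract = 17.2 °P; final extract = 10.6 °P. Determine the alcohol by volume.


SG = 259/(259 − P);  ABV = (OG − FG)·131.25
OG = 259/(259 − 17.2) = 1.0711
FG = 259/(259 − 10.6) = 1.0427
ABV = (1.0711 − 1.0427)·131.25

3.7354 % ABV


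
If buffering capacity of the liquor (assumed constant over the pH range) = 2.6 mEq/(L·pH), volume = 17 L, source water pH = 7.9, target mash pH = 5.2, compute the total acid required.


acid = buffering capacity · (pH_source − pH_target) · V
acid = 2.6 · (7.9 − 5.2) · 17

119.3400 mEq


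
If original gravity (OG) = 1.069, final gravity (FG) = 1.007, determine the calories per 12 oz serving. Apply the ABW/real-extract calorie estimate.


ABW = (OG−FG)·131.25·0.79/FG;  °P = 259 − 259/SG (for OG→OE and FG→AE);  RE = 0.1808·OE + 0.8192·AE;  Cal = (6.9·ABW + 4·(RE−0.1))·FG·3.55
ABW = (1.069 − 1.007)·131.25·0.79/1.007 = 6.3839
OE = 259 − 259/1.069 = 16.7175 °P
AE = 259 − 259/1.007 = 1.8004 °P
RE = 0.1808·16.7175 + 0.8192·1.8004 = 4.4974 °P
Cal = (6.9·6.3839 + 4·(4.4974−0.1))·1.007·3.55

220.3495 kcal


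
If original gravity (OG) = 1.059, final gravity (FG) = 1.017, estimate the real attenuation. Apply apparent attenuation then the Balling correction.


AA = (OG−FG)/(OG−1)·100;  RA = AA·0.8192
AA = (1.059 − 1.017)/(1.059 − 1)·100 = 71.1864
RA = 71.1864·0.8192

58.3159 %


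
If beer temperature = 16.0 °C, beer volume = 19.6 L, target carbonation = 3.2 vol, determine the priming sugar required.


residual = 14.695·(0.01821 + 0.09011·e^(−0.04·T));  sugar = (target − residual)·4.0·V
residual = 14.695·(0.01821 + 0.09011·e^(−0.04·16.0)) = 0.9658
sugar = (3.2 − 0.9658)·4.0·19.6

175.1598 g


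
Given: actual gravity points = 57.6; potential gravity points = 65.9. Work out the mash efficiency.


efficiency = actual / potential × 100
efficiency = 57.6 / 65.9 × 100

87.4052 %


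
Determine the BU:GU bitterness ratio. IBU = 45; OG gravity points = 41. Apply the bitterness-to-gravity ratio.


BU:GU = IBU / OG_points
BU:GU = 45 / 41

1.0976


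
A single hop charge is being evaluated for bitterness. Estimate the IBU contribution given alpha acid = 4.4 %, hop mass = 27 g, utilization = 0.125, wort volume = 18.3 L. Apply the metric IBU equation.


IBU = (α/100)·mass·U·1000 / V
IBU = (4.4/100)·27·0.125·1000 / 18.3

8.1148 IBU


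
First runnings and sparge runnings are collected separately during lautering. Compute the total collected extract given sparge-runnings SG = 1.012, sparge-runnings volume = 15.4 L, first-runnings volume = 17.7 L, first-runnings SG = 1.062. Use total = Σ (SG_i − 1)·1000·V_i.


first = (1.062 − 1)·1000·17.7 = 1097.4000
sparge = (1.012 − 1)·1000·15.4 = 184.8000
total = 1097.4000 + 184.8000

1282.2000 gravity·L


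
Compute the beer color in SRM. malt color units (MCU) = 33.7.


SRM = 1.4922 · MCU^0.6859
SRM = 1.4922 · 33.7^0.6859

16.6582 SRM


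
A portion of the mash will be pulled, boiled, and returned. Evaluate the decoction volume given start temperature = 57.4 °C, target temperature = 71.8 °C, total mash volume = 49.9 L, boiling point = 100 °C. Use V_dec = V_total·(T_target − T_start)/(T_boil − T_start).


V_dec = 49.9·(71.8 − 57.4)/(100 − 57.4)

16.8676 L


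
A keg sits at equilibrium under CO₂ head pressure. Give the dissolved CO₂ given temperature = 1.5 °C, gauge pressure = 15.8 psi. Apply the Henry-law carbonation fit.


vols = (P + 14.695)·(0.01821 + 0.09011·e^(−0.04·T))
vols = (15.8 + 14.695)·(0.01821 + 0.09011·e^(−0.04·1.5))

3.1432 volumes


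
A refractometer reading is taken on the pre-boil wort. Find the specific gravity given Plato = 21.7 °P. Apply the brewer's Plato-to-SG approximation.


SG = 259/(259 − P)
SG = 259/(259 − 21.7)

1.0914


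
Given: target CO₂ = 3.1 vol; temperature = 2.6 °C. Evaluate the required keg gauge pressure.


psi = vols/(0.01821 + 0.09011·e^(−0.04·T)) − 14.695
psi = 3.1/(0.01821 + 0.09011·e^(−0.04·2.6)) − 14.695

16.4860 psi


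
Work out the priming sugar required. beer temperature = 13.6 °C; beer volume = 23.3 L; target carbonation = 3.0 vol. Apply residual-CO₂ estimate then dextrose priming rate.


residual = 14.695·(0.01821 + 0.09011·e^(−0.04·T));  sugar = (target − residual)·4.0·V
residual = 14.695·(0.01821 + 0.09011·e^(−0.04·13.6)) = 1.0362
sugar = (3.0 − 1.0362)·4.0·23.3

183.0288 g


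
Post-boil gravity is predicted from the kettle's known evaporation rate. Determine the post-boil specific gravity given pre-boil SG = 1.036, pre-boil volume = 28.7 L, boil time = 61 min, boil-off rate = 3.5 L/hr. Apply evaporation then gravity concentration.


V_post = V_pre − rate·(t/60);  SG_post = 1 + (SG_pre−1)·V_pre/V_post
V_post = 28.7 − 3.5·(61/60) = 25.1417
SG_post = 1 + (1.036 − 1)·28.7/25.1417

1.0411


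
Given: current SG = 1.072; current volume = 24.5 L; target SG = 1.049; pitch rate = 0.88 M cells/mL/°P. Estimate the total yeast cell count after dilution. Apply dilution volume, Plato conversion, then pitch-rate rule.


V_w = V·((SG_c−1)/(SG_t−1)−1);  °P = 259 − 259/SG_t;  cells = rate·(V+V_w)·°P
V_w = 24.5·((1.072−1)/(1.049−1)−1) = 11.5000
V_final = 24.5 + 11.5000 = 36.0000
°P = 259 − 259/1.049 = 12.0982
cells = 0.88·36.0000·12.0982

383.2706 billion cells


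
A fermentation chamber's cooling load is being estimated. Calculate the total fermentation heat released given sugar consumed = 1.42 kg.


Q = m_sugar · 590 kJ/kg
Q = 1.42 · 590

837.8000 kJ


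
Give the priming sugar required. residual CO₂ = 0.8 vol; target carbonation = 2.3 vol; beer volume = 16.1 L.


sugar = (target − residual)·4.0·V
sugar = (2.3 − 0.8)·4.0·16.1

96.6000 g


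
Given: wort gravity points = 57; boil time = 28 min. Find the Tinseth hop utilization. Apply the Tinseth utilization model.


U = 1.65·0.000125^(GP/1000) · (1 − e^(−0.04·t))/4.15
bigness = 1.65·0.000125^(57/1000) = 0.9886
boil_factor = (1 − e^(−0.04·28))/4.15 = 0.1623
U = 0.9886 · 0.1623

0.1605


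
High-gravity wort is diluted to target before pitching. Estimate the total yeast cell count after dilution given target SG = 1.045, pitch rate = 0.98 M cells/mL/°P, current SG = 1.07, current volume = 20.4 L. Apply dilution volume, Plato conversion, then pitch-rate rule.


V_w = V·((SG_c−1)/(SG_t−1)−1);  °P = 259 − 259/SG_t;  cells = rate·(V+V_w)·°P
V_w = 20.4·((1.07−1)/(1.045−1)−1) = 11.3333
V_final = 20.4 + 11.3333 = 31.7333
°P = 259 − 259/1.045 = 11.1531
cells = 0.98·31.7333·11.1531

346.8469 billion cells


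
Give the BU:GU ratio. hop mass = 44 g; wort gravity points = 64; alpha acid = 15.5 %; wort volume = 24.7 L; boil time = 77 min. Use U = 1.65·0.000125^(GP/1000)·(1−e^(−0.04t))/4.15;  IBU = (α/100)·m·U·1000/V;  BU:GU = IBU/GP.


U = 1.65·0.000125^(64/1000)·(1−e^(−0.04·77))/4.15 = 0.2134
IBU = (15.5/100)·44·0.2134·1000/24.7 = 58.9240
BU:GU = 58.9240/64

0.9207


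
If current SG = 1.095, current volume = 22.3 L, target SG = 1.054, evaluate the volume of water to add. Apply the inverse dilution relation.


V_water = V·((SG_curr − 1)/(SG_target − 1) − 1)
V_water = 22.3·((1.095 − 1)/(1.054 − 1) − 1)

16.9315 L


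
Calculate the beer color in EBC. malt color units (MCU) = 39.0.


SRM = 1.4922·MCU^0.6859;  EBC = SRM·1.97
SRM = 1.4922·39.0^0.6859 = 18.4136
EBC = 18.4136·1.97

36.2748 EBC


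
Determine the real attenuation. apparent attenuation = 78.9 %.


RA = AA · 0.8192
RA = 78.9 · 0.8192

64.6349 %


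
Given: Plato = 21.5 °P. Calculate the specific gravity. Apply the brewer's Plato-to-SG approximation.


SG = 259/(259 − P)
SG = 259/(259 − 21.5)

1.0905


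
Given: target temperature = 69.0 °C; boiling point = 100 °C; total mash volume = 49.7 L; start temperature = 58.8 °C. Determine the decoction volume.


V_dec = V_total·(T_target − T_start)/(T_boil − T_start)
V_dec = 49.7·(69.0 − 58.8)/(100 − 58.8)

12.3044 L


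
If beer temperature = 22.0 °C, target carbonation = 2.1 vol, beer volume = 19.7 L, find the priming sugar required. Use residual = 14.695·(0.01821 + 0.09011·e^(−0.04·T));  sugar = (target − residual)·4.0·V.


residual = 14.695·(0.01821 + 0.09011·e^(−0.04·22.0)) = 0.8168
sugar = (2.1 − 0.8168)·4.0·19.7

101.1132 g


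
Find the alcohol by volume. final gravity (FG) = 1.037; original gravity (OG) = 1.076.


ABV = (OG − FG) · 131.25
ABV = (1.076 − 1.037) · 131.25

5.1188 % ABV


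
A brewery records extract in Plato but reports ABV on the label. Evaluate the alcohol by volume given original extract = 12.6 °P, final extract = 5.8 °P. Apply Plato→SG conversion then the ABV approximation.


SG = 259/(259 − P);  ABV = (OG − FG)·131.25
OG = 259/(259 − 12.6) = 1.0511
FG = 259/(259 − 5.8) = 1.0229
ABV = (1.0511 − 1.0229)·131.25

3.7051 % ABV


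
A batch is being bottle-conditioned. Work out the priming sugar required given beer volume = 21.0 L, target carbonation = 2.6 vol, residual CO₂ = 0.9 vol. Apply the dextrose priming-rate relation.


sugar = (target − residual)·4.0·V
sugar = (2.6 − 0.9)·4.0·21.0

142.8000 g


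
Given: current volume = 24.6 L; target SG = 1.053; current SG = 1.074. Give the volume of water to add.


V_water = V·((SG_curr − 1)/(SG_target − 1) − 1)
V_water = 24.6·((1.074 − 1)/(1.053 − 1) − 1)

9.7472 L


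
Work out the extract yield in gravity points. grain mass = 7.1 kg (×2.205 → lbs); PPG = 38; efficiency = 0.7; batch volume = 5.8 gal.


points = lbs × PPG × eff / vol
lbs = 7.1 × 2.205 = 15.6555
points = 15.6555 × 38 × 0.7 / 5.8

71.7994 points


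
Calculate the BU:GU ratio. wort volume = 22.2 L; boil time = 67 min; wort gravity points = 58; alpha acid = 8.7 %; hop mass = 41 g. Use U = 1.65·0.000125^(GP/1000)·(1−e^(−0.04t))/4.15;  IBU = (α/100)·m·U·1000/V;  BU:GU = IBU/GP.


U = 1.65·0.000125^(58/1000)·(1−e^(−0.04·67))/4.15 = 0.2199
IBU = (8.7/100)·41·0.2199·1000/22.2 = 35.3313
BU:GU = 35.3313/58

0.6092


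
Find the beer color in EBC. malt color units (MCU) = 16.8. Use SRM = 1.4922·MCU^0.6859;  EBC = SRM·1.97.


SRM = 1.4922·16.8^0.6859 = 10.3340
EBC = 10.3340·1.97

20.3579 EBC


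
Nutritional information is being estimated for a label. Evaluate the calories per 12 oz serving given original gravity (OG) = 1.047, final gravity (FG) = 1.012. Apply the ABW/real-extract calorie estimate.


ABW = (OG−FG)·131.25·0.79/FG;  °P = 259 − 259/SG (for OG→OE and FG→AE);  RE = 0.1808·OE + 0.8192·AE;  Cal = (6.9·ABW + 4·(RE−0.1))·FG·3.55
ABW = (1.047 − 1.012)·131.25·0.79/1.012 = 3.5860
OE = 259 − 259/1.047 = 11.6266 °P
AE = 259 − 259/1.012 = 3.0711 °P
RE = 0.1808·11.6266 + 0.8192·3.0711 = 4.6180 °P
Cal = (6.9·3.5860 + 4·(4.6180−0.1))·1.012·3.55

153.8188 kcal


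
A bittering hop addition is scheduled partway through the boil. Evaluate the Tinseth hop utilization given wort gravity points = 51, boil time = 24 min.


U = 1.65·0.000125^(GP/1000) · (1 − e^(−0.04·t))/4.15
bigness = 1.65·0.000125^(51/1000) = 1.0433
boil_factor = (1 − e^(−0.04·24))/4.15 = 0.1487
U = 1.0433 · 0.1487

0.1551


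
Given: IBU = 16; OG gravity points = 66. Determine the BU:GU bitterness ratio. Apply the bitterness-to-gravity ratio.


BU:GU = IBU / OG_points
BU:GU = 16 / 66

0.2424


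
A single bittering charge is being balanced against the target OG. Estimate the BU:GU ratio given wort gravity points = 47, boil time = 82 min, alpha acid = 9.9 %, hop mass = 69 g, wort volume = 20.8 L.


U = 1.65·0.000125^(GP/1000)·(1−e^(−0.04t))/4.15;  IBU = (α/100)·m·U·1000/V;  BU:GU = IBU/GP
U = 1.65·0.000125^(47/1000)·(1−e^(−0.04·82))/4.15 = 0.2508
IBU = (9.9/100)·69·0.2508·1000/20.8 = 82.3672
BU:GU = 82.3672/47

1.7525


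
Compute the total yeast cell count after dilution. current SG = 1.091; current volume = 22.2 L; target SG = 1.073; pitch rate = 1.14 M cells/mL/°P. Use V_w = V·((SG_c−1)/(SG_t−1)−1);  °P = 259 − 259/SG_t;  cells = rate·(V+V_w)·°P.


V_w = 22.2·((1.091−1)/(1.073−1)−1) = 5.4740
V_final = 22.2 + 5.4740 = 27.6740
°P = 259 − 259/1.073 = 17.6207
cells = 1.14·27.6740·17.6207

555.9033 billion cells


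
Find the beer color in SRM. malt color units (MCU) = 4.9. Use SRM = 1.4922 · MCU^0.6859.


SRM = 1.4922 · 4.9^0.6859

4.4385 SRM


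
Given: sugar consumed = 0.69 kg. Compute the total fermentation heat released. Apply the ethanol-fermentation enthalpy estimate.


Q = m_sugar · 590 kJ/kg
Q = 0.69 · 590

407.1000 kJ


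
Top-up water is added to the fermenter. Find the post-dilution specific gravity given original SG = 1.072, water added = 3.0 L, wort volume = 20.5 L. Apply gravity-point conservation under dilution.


SG_new = 1 + (SG_old − 1)·V_old/(V_old + V_water)
pts = (1.072 − 1)·1000·20.5/(20.5 + 3.0) = 62.8085
SG_new = 1 + 62.8085/1000

1.0628


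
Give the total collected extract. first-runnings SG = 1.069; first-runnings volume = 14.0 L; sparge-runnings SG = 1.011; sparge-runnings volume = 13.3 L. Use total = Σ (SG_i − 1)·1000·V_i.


first = (1.069 − 1)·1000·14.0 = 966.0000
sparge = (1.011 − 1)·1000·13.3 = 146.3000
total = 966.0000 + 146.3000

1112.3000 gravity·L


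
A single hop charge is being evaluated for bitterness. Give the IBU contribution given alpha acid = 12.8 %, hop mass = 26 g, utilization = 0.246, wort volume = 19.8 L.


IBU = (α/100)·mass·U·1000 / V
IBU = (12.8/100)·26·0.246·1000 / 19.8

41.3479 IBU


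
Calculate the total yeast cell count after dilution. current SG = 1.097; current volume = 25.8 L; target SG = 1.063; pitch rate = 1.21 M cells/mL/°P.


V_w = V·((SG_c−1)/(SG_t−1)−1);  °P = 259 − 259/SG_t;  cells = rate·(V+V_w)·°P
V_w = 25.8·((1.097−1)/(1.063−1)−1) = 13.9238
V_final = 25.8 + 13.9238 = 39.7238
°P = 259 − 259/1.063 = 15.3500
cells = 1.21·39.7238·15.3500

737.8079 billion cells


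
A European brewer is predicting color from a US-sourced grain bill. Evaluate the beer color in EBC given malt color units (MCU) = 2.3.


SRM = 1.4922·MCU^0.6859;  EBC = SRM·1.97
SRM = 1.4922·2.3^0.6859 = 2.6420
EBC = 2.6420·1.97

5.2048 EBC


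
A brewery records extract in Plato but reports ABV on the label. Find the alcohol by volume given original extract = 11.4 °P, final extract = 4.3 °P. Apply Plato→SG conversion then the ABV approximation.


SG = 259/(259 − P);  ABV = (OG − FG)·131.25
OG = 259/(259 − 11.4) = 1.0460
FG = 259/(259 − 4.3) = 1.0169
ABV = (1.0460 − 1.0169)·131.25

3.8272 % ABV


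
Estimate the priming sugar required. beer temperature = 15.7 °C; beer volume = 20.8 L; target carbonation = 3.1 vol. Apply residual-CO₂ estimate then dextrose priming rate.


residual = 14.695·(0.01821 + 0.09011·e^(−0.04·T));  sugar = (target − residual)·4.0·V
residual = 14.695·(0.01821 + 0.09011·e^(−0.04·15.7)) = 0.9742
sugar = (3.1 − 0.9742)·4.0·20.8

176.8626 g


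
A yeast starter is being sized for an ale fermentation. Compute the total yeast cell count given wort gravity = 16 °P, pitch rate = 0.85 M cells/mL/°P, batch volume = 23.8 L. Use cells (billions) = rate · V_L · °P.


cells = 0.85 · 23.8 · 16

323.6800 billion cells


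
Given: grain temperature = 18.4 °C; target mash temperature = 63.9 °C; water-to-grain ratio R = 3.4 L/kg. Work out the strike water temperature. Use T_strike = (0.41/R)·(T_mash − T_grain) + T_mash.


T_strike = (0.41/3.4)·(63.9 − 18.4) + 63.9

69.3868 °C


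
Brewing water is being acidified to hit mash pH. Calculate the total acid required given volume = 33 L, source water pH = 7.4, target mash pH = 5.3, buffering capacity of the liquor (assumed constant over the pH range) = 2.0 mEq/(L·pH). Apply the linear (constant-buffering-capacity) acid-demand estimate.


acid = buffering capacity · (pH_source − pH_target) · V
acid = 2.0 · (7.4 − 5.3) · 33

138.6000 mEq


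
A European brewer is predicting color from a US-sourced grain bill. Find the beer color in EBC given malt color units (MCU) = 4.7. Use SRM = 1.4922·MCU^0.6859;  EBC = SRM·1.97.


SRM = 1.4922·4.7^0.6859 = 4.3134
EBC = 4.3134·1.97

8.4974 EBC


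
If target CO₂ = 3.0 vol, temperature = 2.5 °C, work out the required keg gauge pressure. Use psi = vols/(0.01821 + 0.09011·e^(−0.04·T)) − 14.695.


psi = 3.0/(0.01821 + 0.09011·e^(−0.04·2.5)) − 14.695

15.3817 psi


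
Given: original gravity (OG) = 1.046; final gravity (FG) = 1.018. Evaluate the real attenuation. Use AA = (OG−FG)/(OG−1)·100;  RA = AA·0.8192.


AA = (1.046 − 1.018)/(1.046 − 1)·100 = 60.8696
RA = 60.8696·0.8192

49.8643 %


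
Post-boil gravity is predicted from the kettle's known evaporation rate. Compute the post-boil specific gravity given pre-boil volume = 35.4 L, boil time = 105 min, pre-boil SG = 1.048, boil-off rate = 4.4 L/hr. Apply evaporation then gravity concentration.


V_post = V_pre − rate·(t/60);  SG_post = 1 + (SG_pre−1)·V_pre/V_post
V_post = 35.4 − 4.4·(105/60) = 27.7000
SG_post = 1 + (1.048 − 1)·35.4/27.7000

1.0613


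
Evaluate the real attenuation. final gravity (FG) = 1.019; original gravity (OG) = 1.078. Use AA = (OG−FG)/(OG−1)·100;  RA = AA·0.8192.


AA = (1.078 − 1.019)/(1.078 − 1)·100 = 75.6410
RA = 75.6410·0.8192

61.9651 %
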